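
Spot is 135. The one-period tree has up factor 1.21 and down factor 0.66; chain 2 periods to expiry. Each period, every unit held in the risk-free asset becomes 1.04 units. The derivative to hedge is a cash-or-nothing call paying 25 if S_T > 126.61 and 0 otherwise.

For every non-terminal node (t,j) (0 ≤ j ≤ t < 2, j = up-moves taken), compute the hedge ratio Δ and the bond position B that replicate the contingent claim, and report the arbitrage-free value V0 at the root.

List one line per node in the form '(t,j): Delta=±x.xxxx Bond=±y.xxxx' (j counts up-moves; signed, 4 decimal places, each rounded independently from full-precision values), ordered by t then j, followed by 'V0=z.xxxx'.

(0,0): Delta=0.2237 Bond=-19.1635
(1,0): Delta=0.0000 Bond=0.0000
(1,1): Delta=0.2783 Bond=-28.8462
V0=11.0335

Under the risk-neutral measure, an up-move has probability p* = (R−d)/(u−d) = 0.6909 and values discount at R = 1.04.
At expiry t=2: V(2,0)=0.0000, V(2,1)=0.0000, V(2,2)=25.0000
Node (1,0) S=89.1000: V=(p*·0.0000+(1−p*)·0.0000)/1.04=0.0000; Δ=(0.0000−0.0000)/(107.8110−58.8060)=0.0000; B=V−Δ·S=0.0000
Node (1,1) S=163.3500: V=(p*·25.0000+(1−p*)·0.0000)/1.04=16.6084; Δ=(25.0000−0.0000)/(197.6535−107.8110)=0.2783; B=V−Δ·S=-28.8462
Node (0,0) S=135.0000: V=(p*·16.6084+(1−p*)·0.0000)/1.04=11.0335; Δ=(16.6084−0.0000)/(163.3500−89.1000)=0.2237; B=V−Δ·S=-19.1635
Self-financing check: at every node Δ·S+B equals the discounted successor values.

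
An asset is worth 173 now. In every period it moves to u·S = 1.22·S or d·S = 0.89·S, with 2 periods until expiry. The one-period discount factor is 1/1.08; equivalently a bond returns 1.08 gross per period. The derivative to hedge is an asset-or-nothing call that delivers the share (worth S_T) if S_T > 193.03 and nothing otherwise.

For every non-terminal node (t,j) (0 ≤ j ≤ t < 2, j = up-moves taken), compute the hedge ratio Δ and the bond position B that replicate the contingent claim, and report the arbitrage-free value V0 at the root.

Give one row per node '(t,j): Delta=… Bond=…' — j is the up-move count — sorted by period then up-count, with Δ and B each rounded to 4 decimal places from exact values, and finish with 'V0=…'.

Since d<R<u, set p* = (R−d)/(u−d) = 0.5758; price each node as the discounted p*-expectation of its children.
At expiry t=2: V(2,0)=0.0000, V(2,1)=0.0000, V(2,2)=257.4932
(1,0): S=153.9700. Δ = (V_up−V_dn)/(S_up−S_dn) = (0.0000−0.0000)/(187.8434−137.0333) = 0.0000. V = [p*·0.0000 + (1−p*)·0.0000]/1.08 = 0.0000. B = V − Δ·S = 0.0000.
(1,1): S=211.0600. Δ = (V_up−V_dn)/(S_up−S_dn) = (257.4932−0.0000)/(257.4932−187.8434) = 3.6970. V = [p*·257.4932 + (1−p*)·0.0000]/1.08 = 137.2719. B = V − Δ·S = -643.0105.
(0,0): S=173.0000. Δ = (V_up−V_dn)/(S_up−S_dn) = (137.2719−0.0000)/(211.0600−153.9700) = 2.4045. V = [p*·137.2719 + (1−p*)·0.0000]/1.08 = 73.1809. B = V − Δ·S = -342.7946.
Check: Δ(0,0)·S0 + B(0,0) = 73.1809 = V0.

(0,0): Delta=2.4045 Bond=-342.7946
(1,0): Delta=0.0000 Bond=0.0000
(1,1): Delta=3.6970 Bond=-643.0105
V0=73.1809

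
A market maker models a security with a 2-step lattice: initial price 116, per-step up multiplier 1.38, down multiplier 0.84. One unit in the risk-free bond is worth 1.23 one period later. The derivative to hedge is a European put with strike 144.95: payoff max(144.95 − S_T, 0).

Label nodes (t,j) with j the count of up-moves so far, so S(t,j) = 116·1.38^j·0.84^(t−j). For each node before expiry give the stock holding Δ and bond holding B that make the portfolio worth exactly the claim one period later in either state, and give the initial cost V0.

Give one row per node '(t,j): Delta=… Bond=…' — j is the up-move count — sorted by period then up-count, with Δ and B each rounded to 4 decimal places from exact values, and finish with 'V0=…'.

No-arbitrage ⇒ martingale measure with p* = (R−d)/(u−d) = 0.7222.
Payoff layer (t=2): V(2,0)=63.1004, V(2,1)=10.4828, V(2,2)=0.0000
(1,0): S=97.4400. Δ = (V_up−V_dn)/(S_up−S_dn) = (10.4828−63.1004)/(134.4672−81.8496) = -1.0000. V = [p*·10.4828 + (1−p*)·63.1004]/1.23 = 20.4055. B = V − Δ·S = 117.8455.
(1,1): S=160.0800. Δ = (V_up−V_dn)/(S_up−S_dn) = (0.0000−10.4828)/(220.9104−134.4672) = -0.1213. V = [p*·0.0000 + (1−p*)·10.4828]/1.23 = 2.3674. B = V − Δ·S = 21.7800.
(0,0): S=116.0000. Δ = (V_up−V_dn)/(S_up−S_dn) = (2.3674−20.4055)/(160.0800−97.4400) = -0.2880. V = [p*·2.3674 + (1−p*)·20.4055]/1.23 = 5.9984. B = V − Δ·S = 39.4023.
Self-financing check: at every node Δ·S+B equals the discounted successor values.

(0,0): Delta=-0.2880 Bond=39.4023
(1,0): Delta=-1.0000 Bond=117.8455
(1,1): Delta=-0.1213 Bond=21.7800
V0=5.9984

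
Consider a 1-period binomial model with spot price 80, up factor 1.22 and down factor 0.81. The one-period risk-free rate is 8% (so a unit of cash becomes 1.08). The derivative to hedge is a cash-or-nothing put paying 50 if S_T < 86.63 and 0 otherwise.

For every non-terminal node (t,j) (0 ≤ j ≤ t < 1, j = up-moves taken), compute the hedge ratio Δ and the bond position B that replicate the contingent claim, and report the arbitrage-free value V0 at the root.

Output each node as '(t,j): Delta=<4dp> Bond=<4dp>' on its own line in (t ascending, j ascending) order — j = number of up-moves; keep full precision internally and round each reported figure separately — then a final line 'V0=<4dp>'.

(0,0): Delta=-1.5244 Bond=137.7597
V0=15.8085

The replicating-portfolio and risk-neutral prices coincide; use p* = (1.08−0.81)/(1.22−0.81) = 0.6585 for the latter.
At expiry t=1: V(1,0)=50.0000, V(1,1)=0.0000
(0,0): S=80.0000. Δ = (V_up−V_dn)/(S_up−S_dn) = (0.0000−50.0000)/(97.6000−64.8000) = -1.5244. V = [p*·0.0000 + (1−p*)·50.0000]/1.08 = 15.8085. B = V − Δ·S = 137.7597.
Check: Δ(0,0)·S0 + B(0,0) = 15.8085 = V0.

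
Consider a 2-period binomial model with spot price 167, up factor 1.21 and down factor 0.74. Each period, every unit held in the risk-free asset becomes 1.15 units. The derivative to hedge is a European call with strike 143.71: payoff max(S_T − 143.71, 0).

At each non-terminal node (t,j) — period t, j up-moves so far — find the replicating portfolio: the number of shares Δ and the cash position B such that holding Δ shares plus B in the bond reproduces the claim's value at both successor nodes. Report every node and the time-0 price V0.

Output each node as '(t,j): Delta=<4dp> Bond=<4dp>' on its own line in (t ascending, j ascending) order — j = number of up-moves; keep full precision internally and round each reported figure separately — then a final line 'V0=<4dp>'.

Since d<R<u, set p* = (R−d)/(u−d) = 0.8723; price each node as the discounted p*-expectation of its children.
At expiry t=2: V(2,0)=0.0000, V(2,1)=5.8218, V(2,2)=100.7947
Node (1,0) S=123.5800: V=(p*·5.8218+(1−p*)·0.0000)/1.15=4.4162; Δ=(5.8218−0.0000)/(149.5318−91.4492)=0.1002; B=V−Δ·S=-7.9706
Node (1,1) S=202.0700: V=(p*·100.7947+(1−p*)·5.8218)/1.15=77.1048; Δ=(100.7947−5.8218)/(244.5047−149.5318)=1.0000; B=V−Δ·S=-124.9652
Node (0,0) S=167.0000: V=(p*·77.1048+(1−p*)·4.4162)/1.15=58.9786; Δ=(77.1048−4.4162)/(202.0700−123.5800)=0.9261; B=V−Δ·S=-95.6780
Root portfolio cost Δ·167+B reproduces V0=58.9786.

(0,0): Delta=0.9261 Bond=-95.6780
(1,0): Delta=0.1002 Bond=-7.9706
(1,1): Delta=1.0000 Bond=-124.9652
V0=58.9786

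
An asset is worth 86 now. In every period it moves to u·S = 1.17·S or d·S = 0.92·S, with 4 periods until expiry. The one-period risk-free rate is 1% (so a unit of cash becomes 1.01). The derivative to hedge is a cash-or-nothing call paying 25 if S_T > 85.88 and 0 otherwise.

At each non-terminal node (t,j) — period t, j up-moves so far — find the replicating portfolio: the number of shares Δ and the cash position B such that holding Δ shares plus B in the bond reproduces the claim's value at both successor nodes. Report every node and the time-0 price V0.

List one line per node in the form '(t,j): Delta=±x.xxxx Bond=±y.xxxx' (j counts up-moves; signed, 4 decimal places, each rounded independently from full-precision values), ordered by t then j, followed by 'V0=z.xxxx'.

Risk-neutral probability p* = (R−d)/(u−d) = (1.01−0.92)/(1.17−0.92) = 0.3600.
Payoff layer (t=4): V(4,0)=0.0000, V(4,1)=0.0000, V(4,2)=25.0000, V(4,3)=25.0000, V(4,4)=25.0000
Node (3,0) S=66.9672: V=(p*·0.0000+(1−p*)·0.0000)/1.01=0.0000; Δ=(0.0000−0.0000)/(78.3516−61.6098)=0.0000; B=V−Δ·S=0.0000
Node (3,1) S=85.1648: V=(p*·25.0000+(1−p*)·0.0000)/1.01=8.9109; Δ=(25.0000−0.0000)/(99.6428−78.3516)=1.1742; B=V−Δ·S=-91.0891
Node (3,2) S=108.3074: V=(p*·25.0000+(1−p*)·25.0000)/1.01=24.7525; Δ=(25.0000−25.0000)/(126.7196−99.6428)=0.0000; B=V−Δ·S=24.7525
Node (3,3) S=137.7387: V=(p*·25.0000+(1−p*)·25.0000)/1.01=24.7525; Δ=(25.0000−25.0000)/(161.1543−126.7196)=0.0000; B=V−Δ·S=24.7525
Node (2,0) S=72.7904: V=(p*·8.9109+(1−p*)·0.0000)/1.01=3.1762; Δ=(8.9109−0.0000)/(85.1648−66.9672)=0.4897; B=V−Δ·S=-32.4674
Node (2,1) S=92.5704: V=(p*·24.7525+(1−p*)·8.9109)/1.01=14.4692; Δ=(24.7525−8.9109)/(108.3074−85.1648)=0.6845; B=V−Δ·S=-48.8972
Node (2,2) S=117.7254: V=(p*·24.7525+(1−p*)·24.7525)/1.01=24.5074; Δ=(24.7525−24.7525)/(137.7387−108.3074)=0.0000; B=V−Δ·S=24.5074
Node (1,0) S=79.1200: V=(p*·14.4692+(1−p*)·3.1762)/1.01=7.1699; Δ=(14.4692−3.1762)/(92.5704−72.7904)=0.5709; B=V−Δ·S=-38.0021
Node (1,1) S=100.6200: V=(p*·24.5074+(1−p*)·14.4692)/1.01=17.9039; Δ=(24.5074−14.4692)/(117.7254−92.5704)=0.3991; B=V−Δ·S=-22.2490
Node (0,0) S=86.0000: V=(p*·17.9039+(1−p*)·7.1699)/1.01=10.9249; Δ=(17.9039−7.1699)/(100.6200−79.1200)=0.4993; B=V−Δ·S=-32.0109
Self-financing check: at every node Δ·S+B equals the discounted successor values.

(0,0): Delta=0.4993 Bond=-32.0109
(1,0): Delta=0.5709 Bond=-38.0021
(1,1): Delta=0.3991 Bond=-22.2490
(2,0): Delta=0.4897 Bond=-32.4674
(2,1): Delta=0.6845 Bond=-48.8972
(2,2): Delta=0.0000 Bond=24.5074
(3,0): Delta=0.0000 Bond=0.0000
(3,1): Delta=1.1742 Bond=-91.0891
(3,2): Delta=0.0000 Bond=24.7525
(3,3): Delta=0.0000 Bond=24.7525
V0=10.9249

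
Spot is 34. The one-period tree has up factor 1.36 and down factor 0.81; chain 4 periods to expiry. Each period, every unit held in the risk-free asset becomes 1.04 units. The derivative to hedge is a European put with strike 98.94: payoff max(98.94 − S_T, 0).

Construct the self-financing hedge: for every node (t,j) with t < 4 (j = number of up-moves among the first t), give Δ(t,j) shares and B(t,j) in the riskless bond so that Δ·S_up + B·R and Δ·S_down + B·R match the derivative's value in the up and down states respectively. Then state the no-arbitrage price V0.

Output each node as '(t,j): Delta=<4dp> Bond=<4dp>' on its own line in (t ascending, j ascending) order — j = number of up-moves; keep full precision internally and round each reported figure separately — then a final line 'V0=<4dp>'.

Since d<R<u, set p* = (R−d)/(u−d) = 0.4182; price each node as the discounted p*-expectation of its children.
Payoff layer (t=4): V(4,0)=84.3041, V(4,1)=74.3662, V(4,2)=57.6802, V(4,3)=29.6643, V(4,4)=0.0000
(3,0): S=18.0690. Δ = (V_up−V_dn)/(S_up−S_dn) = (74.3662−84.3041)/(24.5738−14.6359) = -1.0000. V = [p*·74.3662 + (1−p*)·84.3041]/1.04 = 77.0656. B = V − Δ·S = 95.1346.
(3,1): S=30.3381. Δ = (V_up−V_dn)/(S_up−S_dn) = (57.6802−74.3662)/(41.2598−24.5738) = -1.0000. V = [p*·57.6802 + (1−p*)·74.3662]/1.04 = 64.7966. B = V − Δ·S = 95.1346.
(3,2): S=50.9380. Δ = (V_up−V_dn)/(S_up−S_dn) = (29.6643−57.6802)/(69.2757−41.2598) = -1.0000. V = [p*·29.6643 + (1−p*)·57.6802]/1.04 = 44.1966. B = V − Δ·S = 95.1346.
(3,3): S=85.5255. Δ = (V_up−V_dn)/(S_up−S_dn) = (0.0000−29.6643)/(116.3147−69.2757) = -0.6306. V = [p*·0.0000 + (1−p*)·29.6643]/1.04 = 16.5954. B = V − Δ·S = 70.5306.
(2,0): S=22.3074. Δ = (V_up−V_dn)/(S_up−S_dn) = (64.7966−77.0656)/(30.3381−18.0690) = -1.0000. V = [p*·64.7966 + (1−p*)·77.0656]/1.04 = 69.1682. B = V − Δ·S = 91.4756.
(2,1): S=37.4544. Δ = (V_up−V_dn)/(S_up−S_dn) = (44.1966−64.7966)/(50.9380−30.3381) = -1.0000. V = [p*·44.1966 + (1−p*)·64.7966]/1.04 = 54.0212. B = V − Δ·S = 91.4756.
(2,2): S=62.8864. Δ = (V_up−V_dn)/(S_up−S_dn) = (16.5954−44.1966)/(85.5255−50.9380) = -0.7980. V = [p*·16.5954 + (1−p*)·44.1966]/1.04 = 31.3984. B = V − Δ·S = 81.5824.
(1,0): S=27.5400. Δ = (V_up−V_dn)/(S_up−S_dn) = (54.0212−69.1682)/(37.4544−22.3074) = -1.0000. V = [p*·54.0212 + (1−p*)·69.1682]/1.04 = 60.4173. B = V − Δ·S = 87.9573.
(1,1): S=46.2400. Δ = (V_up−V_dn)/(S_up−S_dn) = (31.3984−54.0212)/(62.8864−37.4544) = -0.8895. V = [p*·31.3984 + (1−p*)·54.0212]/1.04 = 42.8469. B = V − Δ·S = 83.9793.
(0,0): S=34.0000. Δ = (V_up−V_dn)/(S_up−S_dn) = (42.8469−60.4173)/(46.2400−27.5400) = -0.9396. V = [p*·42.8469 + (1−p*)·60.4173]/1.04 = 51.0285. B = V − Δ·S = 82.9748.
The time-0 hedge costs 51.0285, which is the no-arbitrage price.

(0,0): Delta=-0.9396 Bond=82.9748
(1,0): Delta=-1.0000 Bond=87.9573
(1,1): Delta=-0.8895 Bond=83.9793
(2,0): Delta=-1.0000 Bond=91.4756
(2,1): Delta=-1.0000 Bond=91.4756
(2,2): Delta=-0.7980 Bond=81.5824
(3,0): Delta=-1.0000 Bond=95.1346
(3,1): Delta=-1.0000 Bond=95.1346
(3,2): Delta=-1.0000 Bond=95.1346
(3,3): Delta=-0.6306 Bond=70.5306
V0=51.0285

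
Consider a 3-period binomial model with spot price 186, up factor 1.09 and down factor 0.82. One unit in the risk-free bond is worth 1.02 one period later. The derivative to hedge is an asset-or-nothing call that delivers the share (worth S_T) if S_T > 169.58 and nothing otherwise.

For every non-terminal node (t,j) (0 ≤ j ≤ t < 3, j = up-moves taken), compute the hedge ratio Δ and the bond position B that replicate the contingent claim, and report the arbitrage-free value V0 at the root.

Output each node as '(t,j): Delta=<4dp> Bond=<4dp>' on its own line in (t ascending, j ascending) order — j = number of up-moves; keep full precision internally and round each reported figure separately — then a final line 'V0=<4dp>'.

(0,0): Delta=1.9587 Bond=-199.1865
(1,0): Delta=3.1956 Bond=-391.8283
(1,1): Delta=1.6330 Bond=-137.1399
(2,0): Delta=0.0000 Bond=0.0000
(2,1): Delta=4.0370 Bond=-539.5475
(2,2): Delta=1.0000 Bond=0.0000
V0=165.1283

No-arbitrage ⇒ martingale measure with p* = (R−d)/(u−d) = 0.7407.
Terminal payoffs: V(3,0)=0.0000, V(3,1)=0.0000, V(3,2)=181.2090, V(3,3)=240.8754
Node (2,0) S=125.0664: V=(p*·0.0000+(1−p*)·0.0000)/1.02=0.0000; Δ=(0.0000−0.0000)/(136.3224−102.5544)=0.0000; B=V−Δ·S=0.0000
Node (2,1) S=166.2468: V=(p*·181.2090+(1−p*)·0.0000)/1.02=131.5970; Δ=(181.2090−0.0000)/(181.2090−136.3224)=4.0370; B=V−Δ·S=-539.5475
Node (2,2) S=220.9866: V=(p*·240.8754+(1−p*)·181.2090)/1.02=220.9866; Δ=(240.8754−181.2090)/(240.8754−181.2090)=1.0000; B=V−Δ·S=0.0000
Node (1,0) S=152.5200: V=(p*·131.5970+(1−p*)·0.0000)/1.02=95.5679; Δ=(131.5970−0.0000)/(166.2468−125.0664)=3.1956; B=V−Δ·S=-391.8283
Node (1,1) S=202.7400: V=(p*·220.9866+(1−p*)·131.5970)/1.02=193.9329; Δ=(220.9866−131.5970)/(220.9866−166.2468)=1.6330; B=V−Δ·S=-137.1399
Node (0,0) S=186.0000: V=(p*·193.9329+(1−p*)·95.5679)/1.02=165.1283; Δ=(193.9329−95.5679)/(202.7400−152.5200)=1.9587; B=V−Δ·S=-199.1865
Self-financing check: at every node Δ·S+B equals the discounted successor values.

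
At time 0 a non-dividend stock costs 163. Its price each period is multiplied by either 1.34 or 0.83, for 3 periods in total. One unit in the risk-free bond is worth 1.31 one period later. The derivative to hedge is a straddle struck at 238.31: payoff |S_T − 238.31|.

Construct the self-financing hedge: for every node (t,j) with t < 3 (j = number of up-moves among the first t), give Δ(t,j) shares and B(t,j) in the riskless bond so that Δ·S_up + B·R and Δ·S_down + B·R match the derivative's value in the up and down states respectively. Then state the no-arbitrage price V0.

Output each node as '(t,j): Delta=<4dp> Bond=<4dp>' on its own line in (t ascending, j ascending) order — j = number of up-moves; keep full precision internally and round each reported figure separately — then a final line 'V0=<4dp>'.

No-arbitrage ⇒ martingale measure with p* = (R−d)/(u−d) = 0.9412.
Payoff layer (t=3): V(3,0)=145.1087, V(3,1)=87.8405, V(3,2)=4.6167, V(3,3)=153.8850
  t=2,j=0: stock 112.2907 → up 150.4695 (V=87.8405), down 93.2013 (V=145.1087). Price 69.6253; hedge Δ=-1.0000, bond B=181.9160.
  t=2,j=1: stock 181.2886 → up 242.9267 (V=4.6167), down 150.4695 (V=87.8405). Price 7.2613; hedge Δ=-0.9001, bond B=170.4451.
  t=2,j=2: stock 292.6828 → up 392.1950 (V=153.8850), down 242.9267 (V=4.6167). Price 110.7668; hedge Δ=1.0000, bond B=-181.9160.
  t=1,j=0: stock 135.2900 → up 181.2886 (V=7.2613), down 112.2907 (V=69.6253). Price 8.3433; hedge Δ=-0.9039, bond B=130.6258.
  t=1,j=1: stock 218.4200 → up 292.6828 (V=110.7668), down 181.2886 (V=7.2613). Price 79.9070; hedge Δ=0.9292, bond B=-123.0450.
  t=0,j=0: stock 163.0000 → up 218.4200 (V=79.9070), down 135.2900 (V=8.3433). Price 57.7843; hedge Δ=0.8609, bond B=-82.5368.
Each (Δ,B) replicates both successor values, so the strategy is self-financing and V0 is arbitrage-free.

(0,0): Delta=0.8609 Bond=-82.5368
(1,0): Delta=-0.9039 Bond=130.6258
(1,1): Delta=0.9292 Bond=-123.0450
(2,0): Delta=-1.0000 Bond=181.9160
(2,1): Delta=-0.9001 Bond=170.4451
(2,2): Delta=1.0000 Bond=-181.9160
V0=57.7843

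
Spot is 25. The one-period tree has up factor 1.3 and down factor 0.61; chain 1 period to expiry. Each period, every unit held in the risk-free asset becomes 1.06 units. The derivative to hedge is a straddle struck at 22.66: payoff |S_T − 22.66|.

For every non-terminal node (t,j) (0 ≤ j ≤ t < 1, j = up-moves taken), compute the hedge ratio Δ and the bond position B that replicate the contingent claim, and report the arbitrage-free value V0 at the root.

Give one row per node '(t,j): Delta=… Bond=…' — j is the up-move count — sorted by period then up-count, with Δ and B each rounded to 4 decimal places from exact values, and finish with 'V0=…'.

(0,0): Delta=0.1409 Bond=4.9639
V0=8.4856

Risk-neutral probability p* = (R−d)/(u−d) = (1.06−0.61)/(1.3−0.61) = 0.6522.
Terminal payoffs: V(1,0)=7.4100, V(1,1)=9.8400
  t=0,j=0: stock 25.0000 → up 32.5000 (V=9.8400), down 15.2500 (V=7.4100). Price 8.4856; hedge Δ=0.1409, bond B=4.9639.
The time-0 hedge costs 8.4856, which is the no-arbitrage price.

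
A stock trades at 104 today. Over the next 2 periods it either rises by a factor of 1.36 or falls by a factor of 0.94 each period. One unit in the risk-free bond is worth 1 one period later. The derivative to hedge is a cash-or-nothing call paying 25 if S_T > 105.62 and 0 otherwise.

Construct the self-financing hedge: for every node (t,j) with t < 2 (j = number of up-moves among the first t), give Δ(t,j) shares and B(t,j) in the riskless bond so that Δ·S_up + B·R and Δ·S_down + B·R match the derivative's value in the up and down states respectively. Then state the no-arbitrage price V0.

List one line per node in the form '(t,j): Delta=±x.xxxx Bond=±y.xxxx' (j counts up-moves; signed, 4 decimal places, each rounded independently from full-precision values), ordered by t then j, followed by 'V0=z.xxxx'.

(0,0): Delta=0.4906 Bond=-44.3878
(1,0): Delta=0.6089 Bond=-55.9524
(1,1): Delta=0.0000 Bond=25.0000
V0=6.6327

No-arbitrage ⇒ martingale measure with p* = (R−d)/(u−d) = 0.1429.
Payoff layer (t=2): V(2,0)=0.0000, V(2,1)=25.0000, V(2,2)=25.0000
  t=1,j=0: stock 97.7600 → up 132.9536 (V=25.0000), down 91.8944 (V=0.0000). Price 3.5714; hedge Δ=0.6089, bond B=-55.9524.
  t=1,j=1: stock 141.4400 → up 192.3584 (V=25.0000), down 132.9536 (V=25.0000). Price 25.0000; hedge Δ=0.0000, bond B=25.0000.
  t=0,j=0: stock 104.0000 → up 141.4400 (V=25.0000), down 97.7600 (V=3.5714). Price 6.6327; hedge Δ=0.4906, bond B=-44.3878.
Each (Δ,B) replicates both successor values, so the strategy is self-financing and V0 is arbitrage-free.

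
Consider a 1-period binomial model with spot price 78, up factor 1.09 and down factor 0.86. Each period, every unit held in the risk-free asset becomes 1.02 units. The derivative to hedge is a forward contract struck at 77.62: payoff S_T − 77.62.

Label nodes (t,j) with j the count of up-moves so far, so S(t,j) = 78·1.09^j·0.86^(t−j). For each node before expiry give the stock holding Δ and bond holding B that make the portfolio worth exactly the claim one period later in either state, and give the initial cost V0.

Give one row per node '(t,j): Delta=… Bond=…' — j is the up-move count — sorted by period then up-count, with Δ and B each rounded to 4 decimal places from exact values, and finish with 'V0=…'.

(0,0): Delta=1.0000 Bond=-76.0980
V0=1.9020

Under the risk-neutral measure, an up-move has probability p* = (R−d)/(u−d) = 0.6957 and values discount at R = 1.02.
Payoff layer (t=1): V(1,0)=-10.5400, V(1,1)=7.4000
(0,0): S=78.0000. Δ = (V_up−V_dn)/(S_up−S_dn) = (7.4000−-10.5400)/(85.0200−67.0800) = 1.0000. V = [p*·7.4000 + (1−p*)·-10.5400]/1.02 = 1.9020. B = V − Δ·S = -76.0980.
Self-financing check: at every node Δ·S+B equals the discounted successor values.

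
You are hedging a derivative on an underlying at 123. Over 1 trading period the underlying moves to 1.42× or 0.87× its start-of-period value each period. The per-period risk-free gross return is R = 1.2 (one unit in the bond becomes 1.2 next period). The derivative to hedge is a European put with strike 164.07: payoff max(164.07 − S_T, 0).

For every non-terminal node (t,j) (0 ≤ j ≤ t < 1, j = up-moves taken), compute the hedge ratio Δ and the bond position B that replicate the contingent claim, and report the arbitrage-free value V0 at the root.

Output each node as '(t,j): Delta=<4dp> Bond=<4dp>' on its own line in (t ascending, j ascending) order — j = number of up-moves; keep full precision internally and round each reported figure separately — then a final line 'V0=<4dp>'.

Under the risk-neutral measure, an up-move has probability p* = (R−d)/(u−d) = 0.6000 and values discount at R = 1.2.
Terminal payoffs: V(1,0)=57.0600, V(1,1)=0.0000
Node (0,0) S=123.0000: V=(p*·0.0000+(1−p*)·57.0600)/1.2=19.0200; Δ=(0.0000−57.0600)/(174.6600−107.0100)=-0.8435; B=V−Δ·S=122.7655
Self-financing check: at every node Δ·S+B equals the discounted successor values.

(0,0): Delta=-0.8435 Bond=122.7655
V0=19.0200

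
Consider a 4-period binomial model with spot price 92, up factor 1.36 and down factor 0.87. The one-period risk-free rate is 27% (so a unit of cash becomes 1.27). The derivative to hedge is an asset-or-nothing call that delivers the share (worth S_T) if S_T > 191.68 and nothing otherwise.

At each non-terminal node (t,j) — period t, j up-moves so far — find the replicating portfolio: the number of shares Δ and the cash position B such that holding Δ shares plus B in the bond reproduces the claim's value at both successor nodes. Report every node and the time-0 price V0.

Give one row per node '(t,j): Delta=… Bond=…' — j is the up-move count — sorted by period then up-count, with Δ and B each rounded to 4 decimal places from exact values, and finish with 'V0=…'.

Risk-neutral probability p* = (R−d)/(u−d) = (1.27−0.87)/(1.36−0.87) = 0.8163.
Terminal values V(4,·): V(4,0)=0.0000, V(4,1)=0.0000, V(4,2)=0.0000, V(4,3)=201.3371, V(4,4)=314.7339
  t=3,j=0: stock 60.5823 → up 82.3919 (V=0.0000), down 52.7066 (V=0.0000). Price 0.0000; hedge Δ=0.0000, bond B=0.0000.
  t=3,j=1: stock 94.7033 → up 128.7965 (V=0.0000), down 82.3919 (V=0.0000). Price 0.0000; hedge Δ=0.0000, bond B=0.0000.
  t=3,j=2: stock 148.0420 → up 201.3371 (V=201.3371), down 128.7965 (V=0.0000). Price 129.4148; hedge Δ=2.7755, bond B=-281.4772.
  t=3,j=3: stock 231.4220 → up 314.7339 (V=314.7339), down 201.3371 (V=201.3371). Price 231.4220; hedge Δ=1.0000, bond B=0.0000.
  t=2,j=0: stock 69.6348 → up 94.7033 (V=0.0000), down 60.5823 (V=0.0000). Price 0.0000; hedge Δ=0.0000, bond B=0.0000.
  t=2,j=1: stock 108.8544 → up 148.0420 (V=129.4148), down 94.7033 (V=0.0000). Price 83.1848; hedge Δ=2.4263, bond B=-180.9270.
  t=2,j=2: stock 170.1632 → up 231.4220 (V=231.4220), down 148.0420 (V=129.4148). Price 167.4692; hedge Δ=1.2234, bond B=-40.7086.
  t=1,j=0: stock 80.0400 → up 108.8544 (V=83.1848), down 69.6348 (V=0.0000). Price 53.4693; hedge Δ=2.1210, bond B=-116.2957.
  t=1,j=1: stock 125.1200 → up 170.1632 (V=167.4692), down 108.8544 (V=83.1848). Price 119.6759; hedge Δ=1.3748, bond B=-52.3331.
  t=0,j=0: stock 92.0000 → up 125.1200 (V=119.6759), down 80.0400 (V=53.4693). Price 84.6579; hedge Δ=1.4686, bond B=-50.4577.
The time-0 hedge costs 84.6579, which is the no-arbitrage price.

(0,0): Delta=1.4686 Bond=-50.4577
(1,0): Delta=2.1210 Bond=-116.2957
(1,1): Delta=1.3748 Bond=-52.3331
(2,0): Delta=0.0000 Bond=0.0000
(2,1): Delta=2.4263 Bond=-180.9270
(2,2): Delta=1.2234 Bond=-40.7086
(3,0): Delta=0.0000 Bond=0.0000
(3,1): Delta=0.0000 Bond=0.0000
(3,2): Delta=2.7755 Bond=-281.4772
(3,3): Delta=1.0000 Bond=0.0000
V0=84.6579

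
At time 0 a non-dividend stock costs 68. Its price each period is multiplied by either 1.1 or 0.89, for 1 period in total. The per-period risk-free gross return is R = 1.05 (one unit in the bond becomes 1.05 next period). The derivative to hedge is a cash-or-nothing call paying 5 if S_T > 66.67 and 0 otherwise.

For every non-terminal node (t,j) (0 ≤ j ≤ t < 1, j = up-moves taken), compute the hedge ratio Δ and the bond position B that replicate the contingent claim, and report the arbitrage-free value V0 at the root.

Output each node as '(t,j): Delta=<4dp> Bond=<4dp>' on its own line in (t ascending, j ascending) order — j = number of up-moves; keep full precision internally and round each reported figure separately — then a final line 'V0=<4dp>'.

Risk-neutral probability p* = (R−d)/(u−d) = (1.05−0.89)/(1.1−0.89) = 0.7619.
Terminal payoffs: V(1,0)=0.0000, V(1,1)=5.0000
  t=0,j=0: stock 68.0000 → up 74.8000 (V=5.0000), down 60.5200 (V=0.0000). Price 3.6281; hedge Δ=0.3501, bond B=-20.1814.
Each (Δ,B) replicates both successor values, so the strategy is self-financing and V0 is arbitrage-free.

(0,0): Delta=0.3501 Bond=-20.1814
V0=3.6281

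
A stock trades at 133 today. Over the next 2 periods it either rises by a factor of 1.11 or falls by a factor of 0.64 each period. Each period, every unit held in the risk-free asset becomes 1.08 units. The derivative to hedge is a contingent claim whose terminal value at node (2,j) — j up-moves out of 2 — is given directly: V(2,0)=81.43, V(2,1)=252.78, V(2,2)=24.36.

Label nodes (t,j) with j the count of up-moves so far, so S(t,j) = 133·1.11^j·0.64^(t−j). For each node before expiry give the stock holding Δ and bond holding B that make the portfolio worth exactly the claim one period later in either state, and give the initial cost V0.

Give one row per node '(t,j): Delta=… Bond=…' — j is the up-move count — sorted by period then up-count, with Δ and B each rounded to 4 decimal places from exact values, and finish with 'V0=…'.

The replicating-portfolio and risk-neutral prices coincide; use p* = (1.08−0.64)/(1.11−0.64) = 0.9362 for the latter.
Terminal payoffs: V(2,0)=81.4300, V(2,1)=252.7800, V(2,2)=24.3600
(1,0): S=85.1200. Δ = (V_up−V_dn)/(S_up−S_dn) = (252.7800−81.4300)/(94.4832−54.4768) = 4.2831. V = [p*·252.7800 + (1−p*)·81.4300]/1.08 = 223.9285. B = V − Δ·S = -140.6460.
(1,1): S=147.6300. Δ = (V_up−V_dn)/(S_up−S_dn) = (24.3600−252.7800)/(163.8693−94.4832) = -3.2920. V = [p*·24.3600 + (1−p*)·252.7800]/1.08 = 36.0556. B = V − Δ·S = 522.0556.
(0,0): S=133.0000. Δ = (V_up−V_dn)/(S_up−S_dn) = (36.0556−223.9285)/(147.6300−85.1200) = -3.0055. V = [p*·36.0556 + (1−p*)·223.9285]/1.08 = 44.4884. B = V − Δ·S = 444.2180.
The time-0 hedge costs 44.4884, which is the no-arbitrage price.

(0,0): Delta=-3.0055 Bond=444.2180
(1,0): Delta=4.2831 Bond=-140.6460
(1,1): Delta=-3.2920 Bond=522.0556
V0=44.4884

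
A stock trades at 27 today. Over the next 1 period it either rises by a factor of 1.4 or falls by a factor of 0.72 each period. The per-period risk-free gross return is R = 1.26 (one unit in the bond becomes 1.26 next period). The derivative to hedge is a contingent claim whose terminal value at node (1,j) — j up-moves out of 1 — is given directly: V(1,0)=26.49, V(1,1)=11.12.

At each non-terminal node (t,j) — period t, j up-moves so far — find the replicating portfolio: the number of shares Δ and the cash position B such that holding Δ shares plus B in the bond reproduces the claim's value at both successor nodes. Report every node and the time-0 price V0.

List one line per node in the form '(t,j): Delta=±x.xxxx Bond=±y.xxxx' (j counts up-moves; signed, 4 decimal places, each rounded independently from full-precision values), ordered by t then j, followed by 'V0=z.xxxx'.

The replicating-portfolio and risk-neutral prices coincide; use p* = (1.26−0.72)/(1.4−0.72) = 0.7941 for the latter.
Terminal values V(1,·): V(1,0)=26.4900, V(1,1)=11.1200
(0,0): S=27.0000. Δ = (V_up−V_dn)/(S_up−S_dn) = (11.1200−26.4900)/(37.8000−19.4400) = -0.8371. V = [p*·11.1200 + (1−p*)·26.4900]/1.26 = 11.3368. B = V − Δ·S = 33.9398.
Each (Δ,B) replicates both successor values, so the strategy is self-financing and V0 is arbitrage-free.

(0,0): Delta=-0.8371 Bond=33.9398
V0=11.3368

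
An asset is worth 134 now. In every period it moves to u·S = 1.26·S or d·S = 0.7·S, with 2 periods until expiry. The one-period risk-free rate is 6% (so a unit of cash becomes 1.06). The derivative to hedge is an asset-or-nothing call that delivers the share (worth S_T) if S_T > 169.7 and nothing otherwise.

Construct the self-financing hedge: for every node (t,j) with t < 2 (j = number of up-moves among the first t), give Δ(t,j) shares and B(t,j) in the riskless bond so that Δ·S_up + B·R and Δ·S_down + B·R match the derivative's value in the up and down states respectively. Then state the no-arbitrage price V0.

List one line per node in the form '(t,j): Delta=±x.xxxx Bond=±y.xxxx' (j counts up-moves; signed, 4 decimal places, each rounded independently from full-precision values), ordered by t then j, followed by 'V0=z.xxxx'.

(0,0): Delta=1.7193 Bond=-152.1453
(1,0): Delta=0.0000 Bond=0.0000
(1,1): Delta=2.2500 Bond=-250.8708
V0=78.2462

The replicating-portfolio and risk-neutral prices coincide; use p* = (1.06−0.7)/(1.26−0.7) = 0.6429 for the latter.
Terminal payoffs: V(2,0)=0.0000, V(2,1)=0.0000, V(2,2)=212.7384
Node (1,0) S=93.8000: V=(p*·0.0000+(1−p*)·0.0000)/1.06=0.0000; Δ=(0.0000−0.0000)/(118.1880−65.6600)=0.0000; B=V−Δ·S=0.0000
Node (1,1) S=168.8400: V=(p*·212.7384+(1−p*)·0.0000)/1.06=129.0192; Δ=(212.7384−0.0000)/(212.7384−118.1880)=2.2500; B=V−Δ·S=-250.8708
Node (0,0) S=134.0000: V=(p*·129.0192+(1−p*)·0.0000)/1.06=78.2462; Δ=(129.0192−0.0000)/(168.8400−93.8000)=1.7193; B=V−Δ·S=-152.1453
Each (Δ,B) replicates both successor values, so the strategy is self-financing and V0 is arbitrage-free.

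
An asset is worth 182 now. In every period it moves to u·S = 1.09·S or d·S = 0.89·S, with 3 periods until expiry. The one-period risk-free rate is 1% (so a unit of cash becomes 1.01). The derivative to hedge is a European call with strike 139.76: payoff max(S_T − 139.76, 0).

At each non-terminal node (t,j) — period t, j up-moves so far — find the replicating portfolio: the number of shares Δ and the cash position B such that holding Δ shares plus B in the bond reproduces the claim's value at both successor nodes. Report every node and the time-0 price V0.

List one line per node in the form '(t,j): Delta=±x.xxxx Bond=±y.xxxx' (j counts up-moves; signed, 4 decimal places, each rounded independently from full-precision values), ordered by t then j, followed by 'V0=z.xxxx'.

(0,0): Delta=0.9506 Bond=-125.9541
(1,0): Delta=0.8600 Bond=-112.5249
(1,1): Delta=1.0000 Bond=-137.0062
(2,0): Delta=0.6027 Bond=-76.5611
(2,1): Delta=1.0000 Bond=-138.3762
(2,2): Delta=1.0000 Bond=-138.3762
V0=47.0619

Since d<R<u, set p* = (R−d)/(u−d) = 0.6000; price each node as the discounted p*-expectation of its children.
Payoff layer (t=3): V(3,0)=0.0000, V(3,1)=17.3768, V(3,2)=52.6884, V(3,3)=95.9353
Node (2,0) S=144.1622: V=(p*·17.3768+(1−p*)·0.0000)/1.01=10.3229; Δ=(17.3768−0.0000)/(157.1368−128.3044)=0.6027; B=V−Δ·S=-76.5611
Node (2,1) S=176.5582: V=(p*·52.6884+(1−p*)·17.3768)/1.01=38.1820; Δ=(52.6884−17.3768)/(192.4484−157.1368)=1.0000; B=V−Δ·S=-138.3762
Node (2,2) S=216.2342: V=(p*·95.9353+(1−p*)·52.6884)/1.01=77.8580; Δ=(95.9353−52.6884)/(235.6953−192.4484)=1.0000; B=V−Δ·S=-138.3762
Node (1,0) S=161.9800: V=(p*·38.1820+(1−p*)·10.3229)/1.01=26.7706; Δ=(38.1820−10.3229)/(176.5582−144.1622)=0.8600; B=V−Δ·S=-112.5249
Node (1,1) S=198.3800: V=(p*·77.8580+(1−p*)·38.1820)/1.01=61.3738; Δ=(77.8580−38.1820)/(216.2342−176.5582)=1.0000; B=V−Δ·S=-137.0062
Node (0,0) S=182.0000: V=(p*·61.3738+(1−p*)·26.7706)/1.01=47.0619; Δ=(61.3738−26.7706)/(198.3800−161.9800)=0.9506; B=V−Δ·S=-125.9541
Root portfolio cost Δ·182+B reproduces V0=47.0619.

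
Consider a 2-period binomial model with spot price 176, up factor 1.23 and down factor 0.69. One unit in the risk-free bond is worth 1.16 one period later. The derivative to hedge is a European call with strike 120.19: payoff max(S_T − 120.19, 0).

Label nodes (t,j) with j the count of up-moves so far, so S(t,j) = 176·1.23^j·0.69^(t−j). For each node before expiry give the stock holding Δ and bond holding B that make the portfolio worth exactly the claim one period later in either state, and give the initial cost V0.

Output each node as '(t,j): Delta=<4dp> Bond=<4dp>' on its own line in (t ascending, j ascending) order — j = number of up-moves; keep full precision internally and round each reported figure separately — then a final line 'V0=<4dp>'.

(0,0): Delta=0.9572 Bond=-81.3342
(1,0): Delta=0.4450 Bond=-32.1440
(1,1): Delta=1.0000 Bond=-103.6121
V0=87.1338

Under the risk-neutral measure, an up-move has probability p* = (R−d)/(u−d) = 0.8704 and values discount at R = 1.16.
Terminal values V(2,·): V(2,0)=0.0000, V(2,1)=29.1812, V(2,2)=146.0804
(1,0): S=121.4400. Δ = (V_up−V_dn)/(S_up−S_dn) = (29.1812−0.0000)/(149.3712−83.7936) = 0.4450. V = [p*·29.1812 + (1−p*)·0.0000]/1.16 = 21.8952. B = V − Δ·S = -32.1440.
(1,1): S=216.4800. Δ = (V_up−V_dn)/(S_up−S_dn) = (146.0804−29.1812)/(266.2704−149.3712) = 1.0000. V = [p*·146.0804 + (1−p*)·29.1812]/1.16 = 112.8679. B = V − Δ·S = -103.6121.
(0,0): S=176.0000. Δ = (V_up−V_dn)/(S_up−S_dn) = (112.8679−21.8952)/(216.4800−121.4400) = 0.9572. V = [p*·112.8679 + (1−p*)·21.8952]/1.16 = 87.1338. B = V − Δ·S = -81.3342.
The time-0 hedge costs 87.1338, which is the no-arbitrage price.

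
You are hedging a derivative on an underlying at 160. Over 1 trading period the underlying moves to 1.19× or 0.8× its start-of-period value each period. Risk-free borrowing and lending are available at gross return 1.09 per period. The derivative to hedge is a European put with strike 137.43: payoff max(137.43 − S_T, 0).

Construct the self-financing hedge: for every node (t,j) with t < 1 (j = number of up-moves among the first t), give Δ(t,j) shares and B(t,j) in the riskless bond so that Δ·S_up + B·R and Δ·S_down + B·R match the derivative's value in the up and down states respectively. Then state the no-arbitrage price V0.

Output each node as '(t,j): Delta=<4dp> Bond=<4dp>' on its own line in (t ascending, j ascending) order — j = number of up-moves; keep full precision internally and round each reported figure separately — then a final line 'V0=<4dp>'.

The replicating-portfolio and risk-neutral prices coincide; use p* = (1.09−0.8)/(1.19−0.8) = 0.7436 for the latter.
Payoff layer (t=1): V(1,0)=9.4300, V(1,1)=0.0000
(0,0): S=160.0000. Δ = (V_up−V_dn)/(S_up−S_dn) = (0.0000−9.4300)/(190.4000−128.0000) = -0.1511. V = [p*·0.0000 + (1−p*)·9.4300]/1.09 = 2.2183. B = V − Δ·S = 26.3978.
Self-financing check: at every node Δ·S+B equals the discounted successor values.

(0,0): Delta=-0.1511 Bond=26.3978
V0=2.2183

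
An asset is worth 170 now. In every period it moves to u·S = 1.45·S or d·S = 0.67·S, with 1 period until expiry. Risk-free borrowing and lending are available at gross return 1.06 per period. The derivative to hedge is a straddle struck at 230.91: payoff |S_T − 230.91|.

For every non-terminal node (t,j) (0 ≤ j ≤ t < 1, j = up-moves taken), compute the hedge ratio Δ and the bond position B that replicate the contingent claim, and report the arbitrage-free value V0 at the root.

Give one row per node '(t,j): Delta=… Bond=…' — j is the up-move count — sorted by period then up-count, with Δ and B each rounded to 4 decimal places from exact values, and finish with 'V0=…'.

(0,0): Delta=-0.7649 Bond=192.5728
V0=62.5472

Risk-neutral probability p* = (R−d)/(u−d) = (1.06−0.67)/(1.45−0.67) = 0.5000.
At expiry t=1: V(1,0)=117.0100, V(1,1)=15.5900
(0,0): S=170.0000. Δ = (V_up−V_dn)/(S_up−S_dn) = (15.5900−117.0100)/(246.5000−113.9000) = -0.7649. V = [p*·15.5900 + (1−p*)·117.0100]/1.06 = 62.5472. B = V − Δ·S = 192.5728.
The time-0 hedge costs 62.5472, which is the no-arbitrage price.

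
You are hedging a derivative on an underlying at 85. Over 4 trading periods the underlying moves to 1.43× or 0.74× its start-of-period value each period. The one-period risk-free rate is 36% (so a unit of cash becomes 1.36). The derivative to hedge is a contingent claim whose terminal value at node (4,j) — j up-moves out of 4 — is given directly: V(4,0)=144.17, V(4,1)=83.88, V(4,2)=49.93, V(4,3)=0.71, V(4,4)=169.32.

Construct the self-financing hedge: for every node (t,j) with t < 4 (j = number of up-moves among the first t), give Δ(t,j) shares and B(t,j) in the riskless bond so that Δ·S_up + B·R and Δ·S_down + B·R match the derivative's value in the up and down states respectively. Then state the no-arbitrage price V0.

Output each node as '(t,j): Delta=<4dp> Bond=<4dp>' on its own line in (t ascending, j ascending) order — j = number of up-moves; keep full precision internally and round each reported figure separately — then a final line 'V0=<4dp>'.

(0,0): Delta=0.7403 Bond=-29.7797
(1,0): Delta=-0.5799 Bond=42.5421
(1,1): Delta=0.8175 Bond=-49.8762
(2,0): Delta=-0.8384 Bond=69.8920
(2,1): Delta=-0.5648 Bond=56.4984
(2,2): Delta=0.8982 Bond=-81.8689
(3,0): Delta=-2.5368 Bond=153.5506
(3,1): Delta=-0.7392 Bond=88.4486
(3,2): Delta=-0.5546 Bond=75.5270
(3,3): Delta=0.9831 Bond=-132.4398
V0=33.1496

Under the risk-neutral measure, an up-move has probability p* = (R−d)/(u−d) = 0.8986 and values discount at R = 1.36.
Payoff layer (t=4): V(4,0)=144.1700, V(4,1)=83.8800, V(4,2)=49.9300, V(4,3)=0.7100, V(4,4)=169.3200
(3,0): S=34.4440. Δ = (V_up−V_dn)/(S_up−S_dn) = (83.8800−144.1700)/(49.2550−25.4886) = -2.5368. V = [p*·83.8800 + (1−p*)·144.1700]/1.36 = 66.1738. B = V − Δ·S = 153.5506.
(3,1): S=66.5608. Δ = (V_up−V_dn)/(S_up−S_dn) = (49.9300−83.8800)/(95.1819−49.2550) = -0.7392. V = [p*·49.9300 + (1−p*)·83.8800]/1.36 = 39.2457. B = V − Δ·S = 88.4486.
(3,2): S=128.6242. Δ = (V_up−V_dn)/(S_up−S_dn) = (0.7100−49.9300)/(183.9326−95.1819) = -0.5546. V = [p*·0.7100 + (1−p*)·49.9300]/1.36 = 4.1936. B = V − Δ·S = 75.5270.
(3,3): S=248.5576. Δ = (V_up−V_dn)/(S_up−S_dn) = (169.3200−0.7100)/(355.4374−183.9326) = 0.9831. V = [p*·169.3200 + (1−p*)·0.7100]/1.36 = 111.9225. B = V − Δ·S = -132.4398.
(2,0): S=46.5460. Δ = (V_up−V_dn)/(S_up−S_dn) = (39.2457−66.1738)/(66.5608−34.4440) = -0.8384. V = [p*·39.2457 + (1−p*)·66.1738]/1.36 = 30.8659. B = V − Δ·S = 69.8920.
(2,1): S=89.9470. Δ = (V_up−V_dn)/(S_up−S_dn) = (4.1936−39.2457)/(128.6242−66.5608) = -0.5648. V = [p*·4.1936 + (1−p*)·39.2457]/1.36 = 5.6983. B = V − Δ·S = 56.4984.
(2,2): S=173.8165. Δ = (V_up−V_dn)/(S_up−S_dn) = (111.9225−4.1936)/(248.5576−128.6242) = 0.8982. V = [p*·111.9225 + (1−p*)·4.1936]/1.36 = 74.2599. B = V − Δ·S = -81.8689.
(1,0): S=62.9000. Δ = (V_up−V_dn)/(S_up−S_dn) = (5.6983−30.8659)/(89.9470−46.5460) = -0.5799. V = [p*·5.6983 + (1−p*)·30.8659]/1.36 = 6.0673. B = V − Δ·S = 42.5421.
(1,1): S=121.5500. Δ = (V_up−V_dn)/(S_up−S_dn) = (74.2599−5.6983)/(173.8165−89.9470) = 0.8175. V = [p*·74.2599 + (1−p*)·5.6983]/1.36 = 49.4885. B = V − Δ·S = -49.8762.
(0,0): S=85.0000. Δ = (V_up−V_dn)/(S_up−S_dn) = (49.4885−6.0673)/(121.5500−62.9000) = 0.7403. V = [p*·49.4885 + (1−p*)·6.0673]/1.36 = 33.1496. B = V − Δ·S = -29.7797.
Each (Δ,B) replicates both successor values, so the strategy is self-financing and V0 is arbitrage-free.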